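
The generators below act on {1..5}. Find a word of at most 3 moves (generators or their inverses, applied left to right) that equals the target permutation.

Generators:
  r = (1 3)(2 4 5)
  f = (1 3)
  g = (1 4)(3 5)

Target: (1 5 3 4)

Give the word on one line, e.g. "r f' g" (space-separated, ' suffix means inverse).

  after f: (1 3)
  after g: (1 5 3 4)

f g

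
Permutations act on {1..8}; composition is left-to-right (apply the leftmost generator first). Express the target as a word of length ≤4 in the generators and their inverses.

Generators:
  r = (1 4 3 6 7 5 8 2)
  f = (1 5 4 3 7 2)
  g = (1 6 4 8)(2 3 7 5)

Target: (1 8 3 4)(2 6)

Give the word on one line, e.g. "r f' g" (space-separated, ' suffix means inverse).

  after f': (1 2 7 3 4 5)
  after r': (1 8 5 2 6 3)(4 7)
  after f: (1 8 4 2 6 7 3 5)
  after f: (1 8 3 4)(2 6)

f' r' f f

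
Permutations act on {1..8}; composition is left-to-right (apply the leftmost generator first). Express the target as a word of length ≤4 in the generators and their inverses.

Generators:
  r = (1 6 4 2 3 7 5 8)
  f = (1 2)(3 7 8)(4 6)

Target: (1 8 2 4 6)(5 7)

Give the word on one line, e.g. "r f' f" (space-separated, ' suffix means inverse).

f' f' r'

  after f': (1 2)(3 8 7)(4 6)
  after f': (3 7 8)
  after r': (1 8 2 4 6)(5 7)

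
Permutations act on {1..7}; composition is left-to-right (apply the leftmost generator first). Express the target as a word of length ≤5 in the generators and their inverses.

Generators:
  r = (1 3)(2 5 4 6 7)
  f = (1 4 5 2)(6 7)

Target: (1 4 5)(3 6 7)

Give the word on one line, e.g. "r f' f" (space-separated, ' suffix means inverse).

f r' f' r' f'

  after f: (1 4 5 2)(6 7)
  after r': (1 5 7 4 2 3)
  after f': (1 4 5 6 7)(2 3)
  after r': (1 5 4 2)(3 7)
  after f': (1 4 5)(3 6 7)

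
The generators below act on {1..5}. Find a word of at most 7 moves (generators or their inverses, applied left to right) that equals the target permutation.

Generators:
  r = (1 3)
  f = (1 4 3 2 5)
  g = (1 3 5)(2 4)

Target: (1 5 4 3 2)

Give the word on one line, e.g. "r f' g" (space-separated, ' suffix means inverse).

  after r: (1 3)
  after g: (1 5)(2 4)
  after f: (2 3)(4 5)
  after g: (1 3 4)(2 5)
  after g: (1 5 4 3 2)

r g f g g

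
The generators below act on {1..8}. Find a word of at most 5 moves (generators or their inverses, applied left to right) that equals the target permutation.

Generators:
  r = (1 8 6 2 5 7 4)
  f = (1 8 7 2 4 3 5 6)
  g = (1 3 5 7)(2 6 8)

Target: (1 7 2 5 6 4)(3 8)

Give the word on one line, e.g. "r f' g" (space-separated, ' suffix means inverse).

f r' g'

  after f: (1 8 7 2 4 3 5 6)
  after r': (2 7 6 4 3)(5 8)
  after g': (1 7 2 5 6 4)(3 8)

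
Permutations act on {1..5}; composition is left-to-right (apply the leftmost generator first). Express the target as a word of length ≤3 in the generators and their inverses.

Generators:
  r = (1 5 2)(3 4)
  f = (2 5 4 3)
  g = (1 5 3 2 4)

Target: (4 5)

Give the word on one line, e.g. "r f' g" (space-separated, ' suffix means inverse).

g' f' g'

  after g': (1 4 2 3 5)
  after f': (1 5)(2 4 3)
  after g': (4 5)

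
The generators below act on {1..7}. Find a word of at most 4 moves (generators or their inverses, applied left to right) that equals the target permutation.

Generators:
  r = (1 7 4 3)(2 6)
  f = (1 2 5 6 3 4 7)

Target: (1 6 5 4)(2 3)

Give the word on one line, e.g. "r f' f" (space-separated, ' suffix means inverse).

f' f' r f'

  after f': (1 7 4 3 6 5 2)
  after f': (1 4 6 2 7 3 5)
  after r: (1 3 5 7)(2 4)
  after f': (1 6 5 4)(2 3)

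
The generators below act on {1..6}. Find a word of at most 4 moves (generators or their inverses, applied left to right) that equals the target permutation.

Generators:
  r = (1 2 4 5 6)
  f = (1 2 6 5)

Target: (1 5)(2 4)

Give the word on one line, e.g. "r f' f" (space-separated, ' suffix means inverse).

f' r' f' r

  after f': (1 5 6 2)
  after r': (1 4 2 6)
  after f': (1 4)(5 6)
  after r: (1 5)(2 4)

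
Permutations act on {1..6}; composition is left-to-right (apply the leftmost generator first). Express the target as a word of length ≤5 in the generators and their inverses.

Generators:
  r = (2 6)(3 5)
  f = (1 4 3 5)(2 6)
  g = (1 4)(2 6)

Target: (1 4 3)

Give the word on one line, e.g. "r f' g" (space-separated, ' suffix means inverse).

g f' r g'

  after g: (1 4)(2 6)
  after f': (3 4 5)
  after r: (2 6)(3 4)
  after g': (1 4 3)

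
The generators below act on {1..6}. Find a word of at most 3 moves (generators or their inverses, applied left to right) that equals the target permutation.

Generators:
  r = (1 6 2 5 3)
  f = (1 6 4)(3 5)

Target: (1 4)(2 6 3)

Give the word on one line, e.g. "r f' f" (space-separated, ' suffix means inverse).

f' r'

  after f': (1 4 6)(3 5)
  after r': (1 4)(2 6 3)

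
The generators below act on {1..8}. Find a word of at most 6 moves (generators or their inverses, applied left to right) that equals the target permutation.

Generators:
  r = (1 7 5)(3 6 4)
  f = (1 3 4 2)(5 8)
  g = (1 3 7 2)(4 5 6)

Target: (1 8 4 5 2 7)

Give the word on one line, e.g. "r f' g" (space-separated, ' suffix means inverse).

r' f' r' g' r'

  after r': (1 5 7)(3 4 6)
  after f': (1 8 5 7 2 4 6)
  after r': (1 8 7 2 6 5)(3 4)
  after g': (1 8 3 6 4)(2 5)
  after r': (1 8 4 5 2 7)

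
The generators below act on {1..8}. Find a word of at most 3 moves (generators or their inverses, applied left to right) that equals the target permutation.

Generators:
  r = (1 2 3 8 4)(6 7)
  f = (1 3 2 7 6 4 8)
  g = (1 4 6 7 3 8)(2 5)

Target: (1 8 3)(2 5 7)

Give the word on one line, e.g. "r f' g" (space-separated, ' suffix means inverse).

g f

  after g: (1 4 6 7 3 8)(2 5)
  after f: (1 8 3)(2 5 7)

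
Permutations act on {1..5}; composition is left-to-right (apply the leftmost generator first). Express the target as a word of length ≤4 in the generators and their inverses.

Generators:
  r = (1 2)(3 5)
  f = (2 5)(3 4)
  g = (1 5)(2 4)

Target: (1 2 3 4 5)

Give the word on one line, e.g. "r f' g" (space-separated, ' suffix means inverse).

f r

  after f: (2 5)(3 4)
  after r: (1 2 3 4 5)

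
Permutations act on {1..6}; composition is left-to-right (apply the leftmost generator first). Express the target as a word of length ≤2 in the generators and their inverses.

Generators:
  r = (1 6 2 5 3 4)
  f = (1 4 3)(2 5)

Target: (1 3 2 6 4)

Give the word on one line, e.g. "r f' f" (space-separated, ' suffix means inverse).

r' f

  after r': (1 4 3 5 2 6)
  after f: (1 3 2 6 4)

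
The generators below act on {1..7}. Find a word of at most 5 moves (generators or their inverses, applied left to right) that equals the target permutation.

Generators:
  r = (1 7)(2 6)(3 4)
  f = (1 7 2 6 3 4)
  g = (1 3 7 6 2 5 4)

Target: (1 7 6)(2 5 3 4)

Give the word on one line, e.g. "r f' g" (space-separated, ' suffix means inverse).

f' g' g' g' g'

  after f': (1 4 3 6 2 7)
  after g': (1 5 2 3 7 4)
  after g': (1 2)(5 6 7)
  after g': (1 6 3)(2 4 5 7)
  after g': (1 7 6)(2 5 3 4)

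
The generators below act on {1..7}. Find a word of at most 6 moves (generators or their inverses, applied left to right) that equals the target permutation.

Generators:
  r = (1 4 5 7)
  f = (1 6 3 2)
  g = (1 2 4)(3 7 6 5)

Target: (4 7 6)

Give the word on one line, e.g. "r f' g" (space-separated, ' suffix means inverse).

r g' r g'

  after r: (1 4 5 7)
  after g': (1 2)(3 5)(4 6 7)
  after r: (1 2 4 6)(3 7 5)
  after g': (4 7 6)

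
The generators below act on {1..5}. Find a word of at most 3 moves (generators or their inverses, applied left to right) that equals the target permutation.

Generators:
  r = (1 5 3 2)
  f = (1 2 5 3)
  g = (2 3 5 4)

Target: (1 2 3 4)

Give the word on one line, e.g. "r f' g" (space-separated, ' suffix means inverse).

r' g r

  after r': (1 2 3 5)
  after g: (1 3 4 2 5)
  after r: (1 2 3 4)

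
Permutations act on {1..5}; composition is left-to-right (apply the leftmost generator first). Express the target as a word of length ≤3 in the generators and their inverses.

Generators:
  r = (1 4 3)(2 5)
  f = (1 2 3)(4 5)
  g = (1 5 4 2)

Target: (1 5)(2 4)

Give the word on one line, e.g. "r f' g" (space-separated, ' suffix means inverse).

  after f: (1 2 3)(4 5)
  after r': (1 5)(2 4)

f r'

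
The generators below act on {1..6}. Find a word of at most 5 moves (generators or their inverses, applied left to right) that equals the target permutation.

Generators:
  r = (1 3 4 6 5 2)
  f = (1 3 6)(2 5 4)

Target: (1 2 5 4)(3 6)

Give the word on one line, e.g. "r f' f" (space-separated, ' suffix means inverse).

r f r f f

  after r: (1 3 4 6 5 2)
  after f: (1 6 4)(2 3)
  after r: (1 5 2 4 3)
  after f: (1 4 6)
  after f: (1 2 5 4)(3 6)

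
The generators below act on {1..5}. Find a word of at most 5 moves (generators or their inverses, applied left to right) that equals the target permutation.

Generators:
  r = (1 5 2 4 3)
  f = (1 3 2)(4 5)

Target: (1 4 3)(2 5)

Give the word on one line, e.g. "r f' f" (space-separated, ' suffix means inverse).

  after r: (1 5 2 4 3)
  after f': (1 4)(2 5 3)
  after f': (1 5)(2 4)
  after f': (1 4 3)(2 5)

r f' f' f'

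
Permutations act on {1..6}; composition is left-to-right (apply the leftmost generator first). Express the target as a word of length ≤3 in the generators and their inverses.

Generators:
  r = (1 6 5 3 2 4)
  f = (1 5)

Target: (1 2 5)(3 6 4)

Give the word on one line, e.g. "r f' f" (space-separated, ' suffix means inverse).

  after r': (1 4 2 3 5 6)
  after r': (1 2 5)(3 6 4)

r' r'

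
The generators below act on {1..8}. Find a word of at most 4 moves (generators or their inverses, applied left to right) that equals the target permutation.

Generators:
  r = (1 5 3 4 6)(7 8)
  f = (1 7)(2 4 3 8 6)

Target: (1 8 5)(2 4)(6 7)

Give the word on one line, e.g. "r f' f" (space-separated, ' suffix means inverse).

  after f': (1 7)(2 6 8 3 4)
  after r': (1 8 5)(2 4)(6 7)

f' r'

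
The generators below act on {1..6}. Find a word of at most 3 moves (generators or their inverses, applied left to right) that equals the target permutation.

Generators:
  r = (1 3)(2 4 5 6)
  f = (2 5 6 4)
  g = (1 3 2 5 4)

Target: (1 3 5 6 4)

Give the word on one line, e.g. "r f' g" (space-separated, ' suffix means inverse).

  after r': (1 3)(2 6 5 4)
  after g': (2 6)(3 4)
  after r: (1 3 5 6 4)

r' g' r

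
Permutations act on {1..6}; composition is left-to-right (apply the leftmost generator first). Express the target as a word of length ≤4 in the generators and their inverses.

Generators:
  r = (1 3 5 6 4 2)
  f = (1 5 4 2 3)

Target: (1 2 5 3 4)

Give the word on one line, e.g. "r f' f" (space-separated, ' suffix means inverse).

f' f'

  after f': (1 3 2 4 5)
  after f': (1 2 5 3 4)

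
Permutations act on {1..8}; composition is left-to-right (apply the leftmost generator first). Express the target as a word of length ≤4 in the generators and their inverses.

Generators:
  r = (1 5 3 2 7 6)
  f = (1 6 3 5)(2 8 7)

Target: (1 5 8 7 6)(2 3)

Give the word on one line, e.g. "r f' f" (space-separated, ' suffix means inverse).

r r f

  after r: (1 5 3 2 7 6)
  after r: (1 3 7)(2 6 5)
  after f: (1 5 8 7 6)(2 3)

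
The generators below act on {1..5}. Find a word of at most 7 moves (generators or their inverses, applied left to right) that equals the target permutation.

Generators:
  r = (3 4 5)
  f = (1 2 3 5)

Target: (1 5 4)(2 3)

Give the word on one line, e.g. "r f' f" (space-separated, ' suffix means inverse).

  after f: (1 2 3 5)
  after f: (1 3)(2 5)
  after r: (1 4 5 2 3)
  after f: (1 4)(2 5 3)
  after r: (1 5 4)(2 3)

f f r f r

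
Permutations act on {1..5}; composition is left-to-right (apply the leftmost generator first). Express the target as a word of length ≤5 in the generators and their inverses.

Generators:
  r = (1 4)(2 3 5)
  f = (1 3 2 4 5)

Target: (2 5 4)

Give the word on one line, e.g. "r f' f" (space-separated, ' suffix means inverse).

f' r' f r f'

  after f': (1 5 4 2 3)
  after r': (1 3 4 5)
  after f: (1 2 4)(3 5)
  after r: (1 3 2)
  after f': (2 5 4)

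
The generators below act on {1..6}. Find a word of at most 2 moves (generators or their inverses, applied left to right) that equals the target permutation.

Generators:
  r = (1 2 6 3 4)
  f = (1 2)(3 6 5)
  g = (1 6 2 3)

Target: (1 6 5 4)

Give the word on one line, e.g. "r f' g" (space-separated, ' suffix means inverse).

  after f: (1 2)(3 6 5)
  after r: (1 6 5 4)

f r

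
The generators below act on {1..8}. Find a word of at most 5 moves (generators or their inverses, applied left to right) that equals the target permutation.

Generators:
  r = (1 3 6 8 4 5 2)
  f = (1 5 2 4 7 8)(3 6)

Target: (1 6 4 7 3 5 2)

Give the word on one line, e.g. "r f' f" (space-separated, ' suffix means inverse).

  after f': (1 8 7 4 2 5)(3 6)
  after r': (1 6)(2 4 5)(7 8)
  after r': (1 3)(2 8 7 6)
  after f: (1 6 4 7 3 5 2)

f' r' r' f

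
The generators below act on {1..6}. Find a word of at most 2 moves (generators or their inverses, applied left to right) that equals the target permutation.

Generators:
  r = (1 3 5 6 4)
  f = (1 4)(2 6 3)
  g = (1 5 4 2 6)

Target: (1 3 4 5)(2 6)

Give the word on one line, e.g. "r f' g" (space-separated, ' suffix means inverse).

  after r: (1 3 5 6 4)
  after g: (1 3 4 5)(2 6)

r g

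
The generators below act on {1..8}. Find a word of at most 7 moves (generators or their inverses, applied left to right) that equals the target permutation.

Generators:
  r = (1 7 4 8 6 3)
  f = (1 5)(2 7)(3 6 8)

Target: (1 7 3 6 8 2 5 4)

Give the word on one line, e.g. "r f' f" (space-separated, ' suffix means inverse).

r' f' r' f' r'

  after r': (1 3 6 8 4 7)
  after f': (1 8 4 2 7 5)
  after r': (1 4 2)(3 6 8 7 5)
  after f': (1 4 7)(2 5 8)
  after r': (1 7 3 6 8 2 5 4)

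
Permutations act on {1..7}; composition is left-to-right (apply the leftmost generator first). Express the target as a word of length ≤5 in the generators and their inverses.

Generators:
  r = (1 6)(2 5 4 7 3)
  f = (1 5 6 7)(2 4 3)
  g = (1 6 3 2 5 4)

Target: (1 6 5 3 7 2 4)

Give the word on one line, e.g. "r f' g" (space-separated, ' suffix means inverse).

  after g: (1 6 3 2 5 4)
  after f: (1 7)(2 6)(3 4 5)
  after f: (2 7 5)(4 6)
  after r': (1 6 5 3 7 2 4)

g f f r'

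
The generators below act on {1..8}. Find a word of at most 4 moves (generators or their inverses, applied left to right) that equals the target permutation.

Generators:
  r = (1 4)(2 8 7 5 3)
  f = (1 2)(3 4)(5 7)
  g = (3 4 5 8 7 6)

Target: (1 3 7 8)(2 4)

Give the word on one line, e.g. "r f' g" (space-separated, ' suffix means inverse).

  after r': (1 4)(2 3 5 7 8)
  after f: (1 3 7 8)(2 4)

r' f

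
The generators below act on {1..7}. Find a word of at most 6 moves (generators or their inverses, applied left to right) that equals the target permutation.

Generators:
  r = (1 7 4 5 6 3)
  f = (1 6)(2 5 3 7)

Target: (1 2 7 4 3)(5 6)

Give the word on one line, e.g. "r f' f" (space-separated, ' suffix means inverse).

  after r': (1 3 6 5 4 7)
  after f: (1 7 6 3)(2 5 4)
  after f: (1 2 3 6 7)(4 5)
  after r: (1 2)(4 6)
  after r: (1 2 7 4 3)(5 6)

r' f f r r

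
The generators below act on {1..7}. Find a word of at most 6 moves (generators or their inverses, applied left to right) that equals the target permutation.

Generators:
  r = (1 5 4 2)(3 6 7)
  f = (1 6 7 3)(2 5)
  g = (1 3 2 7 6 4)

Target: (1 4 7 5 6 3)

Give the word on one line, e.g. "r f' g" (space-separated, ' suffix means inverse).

  after g: (1 3 2 7 6 4)
  after f': (1 7)(2 6 4 3 5)
  after r': (1 6 5 4 7 2 3)
  after f': (2 7 5 4 6)
  after g': (1 4 7 5 6 3)

g f' r' f' g'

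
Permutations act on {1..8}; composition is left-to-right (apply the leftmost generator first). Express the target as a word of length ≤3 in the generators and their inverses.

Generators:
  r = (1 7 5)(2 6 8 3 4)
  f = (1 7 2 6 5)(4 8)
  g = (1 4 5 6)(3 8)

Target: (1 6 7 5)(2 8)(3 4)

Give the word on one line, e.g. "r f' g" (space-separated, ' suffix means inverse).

  after r': (1 5 7)(2 4 3 8 6)
  after f': (1 6 7 5)(2 8)(3 4)

r' f'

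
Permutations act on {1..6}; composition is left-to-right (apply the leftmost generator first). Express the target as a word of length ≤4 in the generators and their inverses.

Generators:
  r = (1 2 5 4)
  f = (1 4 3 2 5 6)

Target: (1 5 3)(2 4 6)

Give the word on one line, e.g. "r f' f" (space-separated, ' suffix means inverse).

f' f'

  after f': (1 6 5 2 3 4)
  after f': (1 5 3)(2 4 6)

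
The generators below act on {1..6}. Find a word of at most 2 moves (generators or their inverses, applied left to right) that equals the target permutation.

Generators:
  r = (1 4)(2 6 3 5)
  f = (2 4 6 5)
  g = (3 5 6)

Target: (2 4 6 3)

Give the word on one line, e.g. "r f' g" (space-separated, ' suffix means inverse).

g f

  after g: (3 5 6)
  after f: (2 4 6 3)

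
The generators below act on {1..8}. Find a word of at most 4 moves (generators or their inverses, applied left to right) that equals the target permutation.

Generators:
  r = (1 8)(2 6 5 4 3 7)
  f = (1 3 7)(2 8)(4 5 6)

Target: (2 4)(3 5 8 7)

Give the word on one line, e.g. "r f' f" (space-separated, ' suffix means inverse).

  after r: (1 8)(2 6 5 4 3 7)
  after f': (1 2 5 6 4)(7 8)
  after r': (1 7)(2 6 5)(3 4 8)
  after f: (2 4)(3 5 8 7)

r f' r' f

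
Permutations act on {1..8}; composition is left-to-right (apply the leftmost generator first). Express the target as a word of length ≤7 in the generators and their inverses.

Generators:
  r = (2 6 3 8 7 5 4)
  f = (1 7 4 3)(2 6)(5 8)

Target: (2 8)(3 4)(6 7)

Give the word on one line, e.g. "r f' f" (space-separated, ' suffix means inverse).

f f r' r' f'

  after f: (1 7 4 3)(2 6)(5 8)
  after f: (1 4)(3 7)
  after r': (1 5 7 6 2 4)(3 8)
  after r': (1 7 2 5 8 6 4)
  after f': (2 8)(3 4)(6 7)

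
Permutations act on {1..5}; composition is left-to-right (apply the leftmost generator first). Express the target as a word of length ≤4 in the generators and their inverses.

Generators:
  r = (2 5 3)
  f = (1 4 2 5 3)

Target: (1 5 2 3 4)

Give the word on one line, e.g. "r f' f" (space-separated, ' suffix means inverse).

r' r' f' r'

  after r': (2 3 5)
  after r': (2 5 3)
  after f': (1 3 4)
  after r': (1 5 2 3 4)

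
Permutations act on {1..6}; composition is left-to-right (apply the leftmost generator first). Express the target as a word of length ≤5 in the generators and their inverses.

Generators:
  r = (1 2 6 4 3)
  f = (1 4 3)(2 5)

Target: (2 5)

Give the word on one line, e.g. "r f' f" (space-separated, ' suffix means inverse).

  after f: (1 4 3)(2 5)
  after f: (1 3 4)
  after f: (2 5)

f f f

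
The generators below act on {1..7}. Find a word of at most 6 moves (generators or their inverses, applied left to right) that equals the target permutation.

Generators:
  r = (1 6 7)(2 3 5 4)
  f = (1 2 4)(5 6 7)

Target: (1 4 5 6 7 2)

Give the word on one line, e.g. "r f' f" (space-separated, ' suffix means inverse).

  after r': (1 7 6)(2 4 5 3)
  after r': (1 6 7)(2 5)(3 4)
  after f': (1 5)(2 7 4 3)
  after r: (1 4 5 6 7 2)

r' r' f' r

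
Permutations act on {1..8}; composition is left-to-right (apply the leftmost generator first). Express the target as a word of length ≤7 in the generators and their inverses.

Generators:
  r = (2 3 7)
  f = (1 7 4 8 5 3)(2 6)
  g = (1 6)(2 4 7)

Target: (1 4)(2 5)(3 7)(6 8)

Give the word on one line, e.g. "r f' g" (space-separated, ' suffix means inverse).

g' f' f' f' g

  after g': (1 6)(2 7 4)
  after f': (1 2)(3 5 8 4 6)
  after f': (1 6 5 4 2 3 8 7)
  after f': (1 2 5 7 3 4 6 8)
  after g: (1 4)(2 5)(3 7)(6 8)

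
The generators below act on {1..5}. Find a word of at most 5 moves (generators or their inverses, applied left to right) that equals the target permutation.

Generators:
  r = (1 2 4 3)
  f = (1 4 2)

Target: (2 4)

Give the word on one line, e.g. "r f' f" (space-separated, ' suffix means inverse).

  after r: (1 2 4 3)
  after f: (3 4)
  after f: (1 4 3 2)
  after r: (1 3 4)
  after r: (2 4)

r f f r r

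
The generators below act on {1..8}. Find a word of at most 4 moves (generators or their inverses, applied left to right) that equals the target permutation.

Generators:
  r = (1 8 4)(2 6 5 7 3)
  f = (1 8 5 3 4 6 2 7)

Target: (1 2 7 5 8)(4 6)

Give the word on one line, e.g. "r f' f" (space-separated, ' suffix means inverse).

  after f': (1 7 2 6 4 3 5 8)
  after r': (1 5)(3 6 8 4 7)
  after r': (1 6)(2 3)(4 5)
  after r': (1 2 7 5 8)(4 6)

f' r' r' r'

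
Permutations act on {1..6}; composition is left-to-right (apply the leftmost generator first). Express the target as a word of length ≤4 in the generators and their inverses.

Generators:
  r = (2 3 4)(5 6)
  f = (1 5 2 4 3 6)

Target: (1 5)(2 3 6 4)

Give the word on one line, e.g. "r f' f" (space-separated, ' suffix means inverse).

r r f' r

  after r: (2 3 4)(5 6)
  after r: (2 4 3)
  after f': (1 6 3 5)
  after r: (1 5)(2 3 6 4)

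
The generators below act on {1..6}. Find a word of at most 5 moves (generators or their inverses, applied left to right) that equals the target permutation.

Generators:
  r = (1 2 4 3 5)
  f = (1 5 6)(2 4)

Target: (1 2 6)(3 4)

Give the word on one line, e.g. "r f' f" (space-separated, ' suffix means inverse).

r' f' r

  after r': (1 5 3 4 2)
  after f': (2 6 5 3)
  after r: (1 2 6)(3 4)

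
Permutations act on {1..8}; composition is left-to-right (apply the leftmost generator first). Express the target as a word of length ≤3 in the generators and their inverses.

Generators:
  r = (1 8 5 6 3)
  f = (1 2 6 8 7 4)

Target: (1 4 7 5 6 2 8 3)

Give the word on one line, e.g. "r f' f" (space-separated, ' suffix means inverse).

f' r

  after f': (1 4 7 8 6 2)
  after r: (1 4 7 5 6 2 8 3)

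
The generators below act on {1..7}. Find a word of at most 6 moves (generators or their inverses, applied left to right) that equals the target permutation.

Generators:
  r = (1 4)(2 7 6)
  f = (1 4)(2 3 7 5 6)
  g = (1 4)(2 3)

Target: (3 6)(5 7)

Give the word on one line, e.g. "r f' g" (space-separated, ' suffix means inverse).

  after g': (1 4)(2 3)
  after f: (2 7 5 6)
  after g': (1 4)(2 7 5 6 3)
  after r': (3 6)(5 7)

g' f g' r'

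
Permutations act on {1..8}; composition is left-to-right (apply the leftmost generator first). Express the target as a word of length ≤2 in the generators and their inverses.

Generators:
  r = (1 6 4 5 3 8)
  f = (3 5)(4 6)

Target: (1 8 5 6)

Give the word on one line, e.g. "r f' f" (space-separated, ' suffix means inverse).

  after r': (1 8 3 5 4 6)
  after f: (1 8 5 6)

r' f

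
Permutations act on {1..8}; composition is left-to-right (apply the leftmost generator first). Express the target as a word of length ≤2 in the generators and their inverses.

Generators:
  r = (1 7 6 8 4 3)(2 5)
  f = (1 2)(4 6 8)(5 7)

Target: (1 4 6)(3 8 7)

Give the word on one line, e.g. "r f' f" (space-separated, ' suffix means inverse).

  after r': (1 3 4 8 6 7)(2 5)
  after r': (1 4 6)(3 8 7)

r' r'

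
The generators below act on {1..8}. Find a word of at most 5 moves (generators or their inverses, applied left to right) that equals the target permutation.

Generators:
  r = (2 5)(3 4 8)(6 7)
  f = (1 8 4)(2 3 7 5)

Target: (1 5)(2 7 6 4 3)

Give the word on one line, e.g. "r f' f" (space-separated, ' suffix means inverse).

  after f: (1 8 4)(2 3 7 5)
  after f: (1 4 8)(2 7)(3 5)
  after r': (1 3 2 6 7 5 8)
  after f': (1 2 6 3 5)(4 8)
  after r: (1 5)(2 7 6 4 3)

f f r' f' r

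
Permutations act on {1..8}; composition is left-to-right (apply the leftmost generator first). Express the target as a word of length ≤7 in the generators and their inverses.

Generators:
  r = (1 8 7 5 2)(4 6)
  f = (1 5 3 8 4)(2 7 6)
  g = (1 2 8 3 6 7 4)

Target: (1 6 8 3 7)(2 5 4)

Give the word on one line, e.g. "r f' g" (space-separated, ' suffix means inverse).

r' g' f r f'

  after r': (1 2 5 7 8)(4 6)
  after g': (2 5 6 7)(3 8 4)
  after f: (1 5 2 3 4 8)
  after r: (1 2 3 6 4 7 5)
  after f': (1 6 8 3 7)(2 5 4)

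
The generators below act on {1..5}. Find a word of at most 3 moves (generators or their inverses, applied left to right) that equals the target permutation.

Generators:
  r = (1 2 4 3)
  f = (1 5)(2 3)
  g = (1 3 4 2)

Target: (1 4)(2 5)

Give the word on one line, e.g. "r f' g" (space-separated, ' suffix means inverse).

g f g'

  after g: (1 3 4 2)
  after f: (1 2 5)(3 4)
  after g': (1 4)(2 5)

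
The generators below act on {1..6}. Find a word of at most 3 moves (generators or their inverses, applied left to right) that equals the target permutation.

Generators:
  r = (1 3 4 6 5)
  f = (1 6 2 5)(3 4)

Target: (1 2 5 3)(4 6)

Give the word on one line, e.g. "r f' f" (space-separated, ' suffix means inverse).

  after r': (1 5 6 4 3)
  after f': (1 2 6 3 5)
  after r: (1 2 5 3)(4 6)

r' f' r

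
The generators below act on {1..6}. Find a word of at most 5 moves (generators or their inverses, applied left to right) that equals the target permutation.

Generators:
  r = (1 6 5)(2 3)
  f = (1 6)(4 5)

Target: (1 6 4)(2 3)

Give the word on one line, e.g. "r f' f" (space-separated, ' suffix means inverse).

  after f': (1 6)(4 5)
  after r': (2 3)(4 6 5)
  after f: (1 6 4)(2 3)
  after f: (2 3)(4 6 5)
  after f: (1 6 4)(2 3)

f' r' f f f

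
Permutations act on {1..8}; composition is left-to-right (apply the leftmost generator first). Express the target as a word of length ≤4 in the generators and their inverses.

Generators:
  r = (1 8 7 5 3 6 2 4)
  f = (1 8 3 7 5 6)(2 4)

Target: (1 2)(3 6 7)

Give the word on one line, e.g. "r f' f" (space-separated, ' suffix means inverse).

  after r': (1 4 2 6 3 5 7 8)
  after f: (1 2)(3 6 7)

r' f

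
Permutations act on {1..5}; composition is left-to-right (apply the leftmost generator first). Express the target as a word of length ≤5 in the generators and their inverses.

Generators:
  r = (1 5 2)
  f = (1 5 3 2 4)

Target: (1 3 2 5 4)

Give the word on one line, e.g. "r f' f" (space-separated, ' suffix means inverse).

r' r' f

  after r': (1 2 5)
  after r': (1 5 2)
  after f: (1 3 2 5 4)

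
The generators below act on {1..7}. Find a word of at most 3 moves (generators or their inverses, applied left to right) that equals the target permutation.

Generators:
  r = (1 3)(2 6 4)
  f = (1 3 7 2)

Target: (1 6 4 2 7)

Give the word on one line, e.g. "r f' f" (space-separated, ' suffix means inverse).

  after f': (1 2 7 3)
  after r: (1 6 4 2 7)

f' r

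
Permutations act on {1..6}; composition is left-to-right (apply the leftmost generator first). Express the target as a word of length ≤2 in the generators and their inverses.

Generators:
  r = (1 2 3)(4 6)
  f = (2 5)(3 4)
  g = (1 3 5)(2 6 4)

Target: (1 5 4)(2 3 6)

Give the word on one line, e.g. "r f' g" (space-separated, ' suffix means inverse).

f' g'

  after f': (2 5)(3 4)
  after g': (1 5 4)(2 3 6)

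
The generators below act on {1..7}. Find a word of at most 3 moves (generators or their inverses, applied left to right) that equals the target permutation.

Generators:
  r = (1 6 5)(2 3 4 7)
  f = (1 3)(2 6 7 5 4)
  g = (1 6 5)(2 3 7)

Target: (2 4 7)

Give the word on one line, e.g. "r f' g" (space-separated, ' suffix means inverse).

  after r': (1 5 6)(2 7 4 3)
  after r': (1 6 5)(2 4)(3 7)
  after g': (2 4 7)

r' r' g'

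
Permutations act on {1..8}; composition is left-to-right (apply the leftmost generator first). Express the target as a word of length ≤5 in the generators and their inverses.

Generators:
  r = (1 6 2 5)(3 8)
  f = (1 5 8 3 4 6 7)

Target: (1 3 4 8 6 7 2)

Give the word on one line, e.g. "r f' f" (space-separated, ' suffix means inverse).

r' f r r f

  after r': (1 5 2 6)(3 8)
  after f: (1 8 4 6 5 2 7)
  after r: (1 3 8 4 2 7 6)
  after r: (1 8 4 5)(2 7)
  after f: (1 3 4 8 6 7 2)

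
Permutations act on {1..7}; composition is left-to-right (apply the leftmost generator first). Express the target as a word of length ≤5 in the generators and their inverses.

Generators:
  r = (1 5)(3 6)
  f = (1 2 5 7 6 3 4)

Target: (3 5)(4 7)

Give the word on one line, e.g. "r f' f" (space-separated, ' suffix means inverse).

f r f r'

  after f: (1 2 5 7 6 3 4)
  after r: (1 2)(3 4 5 7)
  after f: (1 5 6 3)(4 7)
  after r': (3 5)(4 7)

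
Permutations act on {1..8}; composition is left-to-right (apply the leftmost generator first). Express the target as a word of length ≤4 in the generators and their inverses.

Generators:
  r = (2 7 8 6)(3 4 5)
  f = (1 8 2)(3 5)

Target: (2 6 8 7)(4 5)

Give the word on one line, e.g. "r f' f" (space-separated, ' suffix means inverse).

  after r': (2 6 8 7)(3 5 4)
  after f: (1 8 7)(2 6)(4 5)
  after f: (1 2 6)(3 5 4)(7 8)
  after f: (2 6 8 7)(4 5)

r' f f f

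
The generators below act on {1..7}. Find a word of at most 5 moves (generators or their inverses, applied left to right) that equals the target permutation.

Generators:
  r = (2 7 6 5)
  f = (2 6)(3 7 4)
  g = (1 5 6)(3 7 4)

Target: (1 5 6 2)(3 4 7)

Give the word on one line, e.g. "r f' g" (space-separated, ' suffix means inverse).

f g' g'

  after f: (2 6)(3 7 4)
  after g': (1 6 2 5)
  after g': (1 5 6 2)(3 4 7)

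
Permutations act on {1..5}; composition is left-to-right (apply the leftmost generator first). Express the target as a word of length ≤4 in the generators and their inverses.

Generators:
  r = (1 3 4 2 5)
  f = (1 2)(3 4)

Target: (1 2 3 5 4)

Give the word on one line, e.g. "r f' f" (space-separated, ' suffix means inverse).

  after f': (1 2)(3 4)
  after r: (1 5)(2 3)
  after f': (1 5 2 4 3)
  after r': (1 2 3 5 4)

f' r f' r'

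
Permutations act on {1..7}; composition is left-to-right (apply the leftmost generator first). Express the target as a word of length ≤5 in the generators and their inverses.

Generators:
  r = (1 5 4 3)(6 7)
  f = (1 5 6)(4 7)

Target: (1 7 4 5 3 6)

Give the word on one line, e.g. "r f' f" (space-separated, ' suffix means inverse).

r r f

  after r: (1 5 4 3)(6 7)
  after r: (1 4)(3 5)
  after f: (1 7 4 5 3 6)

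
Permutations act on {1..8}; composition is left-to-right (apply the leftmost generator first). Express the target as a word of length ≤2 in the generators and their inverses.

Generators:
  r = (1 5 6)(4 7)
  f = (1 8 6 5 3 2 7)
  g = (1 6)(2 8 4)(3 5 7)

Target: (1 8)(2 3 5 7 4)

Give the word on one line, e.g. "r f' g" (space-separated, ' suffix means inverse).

r' f'

  after r': (1 6 5)(4 7)
  after f': (1 8)(2 3 5 7 4)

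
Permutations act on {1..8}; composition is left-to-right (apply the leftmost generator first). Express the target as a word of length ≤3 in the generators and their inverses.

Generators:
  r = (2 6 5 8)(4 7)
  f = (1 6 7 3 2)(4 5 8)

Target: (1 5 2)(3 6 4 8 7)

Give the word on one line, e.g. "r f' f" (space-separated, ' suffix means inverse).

f r

  after f: (1 6 7 3 2)(4 5 8)
  after r: (1 5 2)(3 6 4 8 7)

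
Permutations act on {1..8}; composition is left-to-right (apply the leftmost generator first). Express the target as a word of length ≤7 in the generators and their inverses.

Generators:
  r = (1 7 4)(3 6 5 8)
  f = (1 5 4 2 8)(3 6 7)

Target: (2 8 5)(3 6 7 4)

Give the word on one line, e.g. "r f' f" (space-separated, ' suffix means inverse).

  after f': (1 8 2 4 5)(3 7 6)
  after r: (1 3 4 8 2)(5 7)
  after r: (1 6 5 4 3)(2 7 8)
  after f: (1 7)(2 3 5)(4 6)
  after r': (2 8 5)(3 6 7 4)

f' r r f r'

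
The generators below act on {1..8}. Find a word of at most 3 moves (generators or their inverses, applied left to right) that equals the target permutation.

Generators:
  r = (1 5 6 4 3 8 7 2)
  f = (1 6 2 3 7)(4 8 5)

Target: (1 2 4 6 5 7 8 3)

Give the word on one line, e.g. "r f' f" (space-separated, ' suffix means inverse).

  after f': (1 7 3 2 6)(4 5 8)
  after r: (1 2 4 6 5 7 8 3)

f' r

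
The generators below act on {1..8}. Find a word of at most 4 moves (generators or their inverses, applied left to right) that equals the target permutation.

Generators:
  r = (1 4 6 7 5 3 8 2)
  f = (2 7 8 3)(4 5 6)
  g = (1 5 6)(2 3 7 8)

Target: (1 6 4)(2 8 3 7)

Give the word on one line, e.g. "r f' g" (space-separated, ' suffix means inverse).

  after f': (2 3 8 7)(4 6 5)
  after g: (1 5 4)(2 7 3)
  after f: (1 6 4)(2 8 3 7)

f' g f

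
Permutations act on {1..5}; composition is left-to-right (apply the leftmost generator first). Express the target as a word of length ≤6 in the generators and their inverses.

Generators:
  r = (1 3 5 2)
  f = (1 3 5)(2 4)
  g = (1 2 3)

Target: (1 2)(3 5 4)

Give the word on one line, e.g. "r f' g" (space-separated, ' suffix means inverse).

  after r: (1 3 5 2)
  after f': (2 5 4)
  after r: (1 3 5 4)
  after g': (1 2)(3 5 4)

r f' r g'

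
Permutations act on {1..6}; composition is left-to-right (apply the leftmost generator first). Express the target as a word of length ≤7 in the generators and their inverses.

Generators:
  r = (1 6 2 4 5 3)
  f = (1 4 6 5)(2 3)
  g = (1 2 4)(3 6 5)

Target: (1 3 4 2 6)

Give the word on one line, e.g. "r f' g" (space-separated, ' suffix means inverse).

r r f f f

  after r: (1 6 2 4 5 3)
  after r: (1 2 5)(3 6 4)
  after f: (1 3 5 4 2)
  after f: (1 2 4 3)(5 6)
  after f: (1 3 4 2 6)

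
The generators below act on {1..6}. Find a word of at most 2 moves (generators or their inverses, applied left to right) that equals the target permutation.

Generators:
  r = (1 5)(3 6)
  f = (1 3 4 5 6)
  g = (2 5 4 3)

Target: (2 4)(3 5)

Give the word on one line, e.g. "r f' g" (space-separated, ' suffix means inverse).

g g

  after g: (2 5 4 3)
  after g: (2 4)(3 5)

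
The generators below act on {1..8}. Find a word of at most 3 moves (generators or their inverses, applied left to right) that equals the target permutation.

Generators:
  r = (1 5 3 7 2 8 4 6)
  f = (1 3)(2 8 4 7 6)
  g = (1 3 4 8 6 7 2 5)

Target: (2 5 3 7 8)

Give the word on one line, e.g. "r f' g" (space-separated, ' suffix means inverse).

g f

  after g: (1 3 4 8 6 7 2 5)
  after f: (2 5 3 7 8)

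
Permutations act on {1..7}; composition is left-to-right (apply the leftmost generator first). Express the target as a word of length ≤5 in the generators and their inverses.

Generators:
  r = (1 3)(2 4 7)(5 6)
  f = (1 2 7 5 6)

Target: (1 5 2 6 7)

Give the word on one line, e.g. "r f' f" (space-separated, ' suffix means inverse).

  after f: (1 2 7 5 6)
  after f: (1 7 6 2 5)
  after f: (1 5 2 6 7)

f f f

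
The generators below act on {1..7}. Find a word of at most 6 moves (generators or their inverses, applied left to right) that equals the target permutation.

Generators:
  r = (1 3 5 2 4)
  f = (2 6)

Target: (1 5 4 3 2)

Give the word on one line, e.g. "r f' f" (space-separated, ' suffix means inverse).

r' r' r' f' f'

  after r': (1 4 2 5 3)
  after r': (1 2 3 4 5)
  after r': (1 5 4 3 2)
  after f': (1 5 4 3 6 2)
  after f': (1 5 4 3 2)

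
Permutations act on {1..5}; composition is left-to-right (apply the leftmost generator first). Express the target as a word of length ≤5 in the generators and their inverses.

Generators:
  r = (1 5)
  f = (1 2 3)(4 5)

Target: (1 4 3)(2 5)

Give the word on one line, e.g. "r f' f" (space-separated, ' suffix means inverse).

  after r': (1 5)
  after f': (1 4 5 3 2)
  after r': (1 4)(2 5 3)
  after f: (1 5)(2 4)
  after f: (1 4 3)(2 5)

r' f' r' f f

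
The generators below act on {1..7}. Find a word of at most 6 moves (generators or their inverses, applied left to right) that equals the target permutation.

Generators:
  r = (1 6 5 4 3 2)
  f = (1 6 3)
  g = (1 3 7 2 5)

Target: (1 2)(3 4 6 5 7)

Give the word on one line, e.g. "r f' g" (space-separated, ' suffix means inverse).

r r g r'

  after r: (1 6 5 4 3 2)
  after r: (1 5 3)(2 6 4)
  after g: (2 6 4 5 7)
  after r': (1 2)(3 4 6 5 7)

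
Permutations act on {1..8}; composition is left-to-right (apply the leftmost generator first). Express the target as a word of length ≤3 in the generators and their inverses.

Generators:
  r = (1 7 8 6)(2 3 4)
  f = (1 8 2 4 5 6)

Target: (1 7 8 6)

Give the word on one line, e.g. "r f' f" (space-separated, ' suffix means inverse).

  after r': (1 6 8 7)(2 4 3)
  after r': (1 8)(2 3 4)(6 7)
  after r': (1 7 8 6)

r' r' r'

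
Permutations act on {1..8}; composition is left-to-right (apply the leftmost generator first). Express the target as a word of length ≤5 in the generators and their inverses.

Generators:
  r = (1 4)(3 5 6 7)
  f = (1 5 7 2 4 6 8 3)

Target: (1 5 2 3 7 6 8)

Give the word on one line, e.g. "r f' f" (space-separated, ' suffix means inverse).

r' f r f'

  after r': (1 4)(3 7 6 5)
  after f: (1 6 7 8 3 2 4 5)
  after r: (1 7 8 5 4 6 3 2)
  after f': (1 5 2 3 7 6 8)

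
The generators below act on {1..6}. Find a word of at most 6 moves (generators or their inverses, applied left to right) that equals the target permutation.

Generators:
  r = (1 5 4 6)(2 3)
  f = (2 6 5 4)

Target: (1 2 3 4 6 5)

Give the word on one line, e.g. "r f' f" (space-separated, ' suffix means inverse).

r r r f'

  after r: (1 5 4 6)(2 3)
  after r: (1 4)(5 6)
  after r: (1 6 4 5)(2 3)
  after f': (1 2 3 4 6 5)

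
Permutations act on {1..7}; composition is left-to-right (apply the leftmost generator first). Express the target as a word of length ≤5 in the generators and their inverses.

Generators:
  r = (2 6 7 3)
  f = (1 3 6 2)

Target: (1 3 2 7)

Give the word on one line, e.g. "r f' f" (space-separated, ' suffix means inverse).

  after f': (1 2 6 3)
  after f': (1 6)(2 3)
  after r': (1 2 7 6)
  after f: (2 7)(3 6)
  after f: (1 3 2 7)

f' f' r' f f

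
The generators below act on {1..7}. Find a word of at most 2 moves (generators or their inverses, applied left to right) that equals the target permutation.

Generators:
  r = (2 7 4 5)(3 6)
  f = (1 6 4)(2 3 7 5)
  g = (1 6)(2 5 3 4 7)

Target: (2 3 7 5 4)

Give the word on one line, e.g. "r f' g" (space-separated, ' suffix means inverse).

g g

  after g: (1 6)(2 5 3 4 7)
  after g: (2 3 7 5 4)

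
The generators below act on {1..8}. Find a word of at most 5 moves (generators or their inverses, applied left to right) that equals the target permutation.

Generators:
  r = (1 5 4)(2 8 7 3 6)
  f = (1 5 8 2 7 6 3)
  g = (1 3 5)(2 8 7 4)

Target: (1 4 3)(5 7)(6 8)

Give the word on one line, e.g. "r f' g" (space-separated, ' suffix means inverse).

g r' g f

  after g: (1 3 5)(2 8 7 4)
  after r': (1 7 5 4 6 3)
  after g: (1 4 6 5 2 8 7)
  after f: (1 4 3)(5 7)(6 8)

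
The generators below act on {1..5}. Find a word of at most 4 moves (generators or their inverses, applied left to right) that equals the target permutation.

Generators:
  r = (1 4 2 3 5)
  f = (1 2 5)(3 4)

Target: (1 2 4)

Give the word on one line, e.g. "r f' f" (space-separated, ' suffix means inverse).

  after f': (1 5 2)(3 4)
  after r': (1 3)(2 5 4)
  after f: (1 4 5 3 2)
  after r: (1 2 4)

f' r' f r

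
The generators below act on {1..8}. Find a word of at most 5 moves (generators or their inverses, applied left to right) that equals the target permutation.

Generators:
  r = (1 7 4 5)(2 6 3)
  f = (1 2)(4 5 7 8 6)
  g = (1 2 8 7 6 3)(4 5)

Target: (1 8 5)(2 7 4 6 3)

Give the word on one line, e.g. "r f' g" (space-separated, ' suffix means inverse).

  after r': (1 5 4 7)(2 3 6)
  after r': (1 4)(2 6 3)(5 7)
  after r': (1 7 4 5)
  after g: (1 6 3)(2 8 7 5)
  after f': (1 8 5)(2 7 4 6 3)

r' r' r' g f'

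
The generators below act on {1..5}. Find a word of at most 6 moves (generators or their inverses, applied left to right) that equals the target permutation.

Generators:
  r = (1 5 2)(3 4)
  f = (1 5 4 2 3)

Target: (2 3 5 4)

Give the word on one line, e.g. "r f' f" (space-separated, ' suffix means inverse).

f f r' f

  after f: (1 5 4 2 3)
  after f: (1 4 3 5 2)
  after r': (1 3)
  after f: (2 3 5 4)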